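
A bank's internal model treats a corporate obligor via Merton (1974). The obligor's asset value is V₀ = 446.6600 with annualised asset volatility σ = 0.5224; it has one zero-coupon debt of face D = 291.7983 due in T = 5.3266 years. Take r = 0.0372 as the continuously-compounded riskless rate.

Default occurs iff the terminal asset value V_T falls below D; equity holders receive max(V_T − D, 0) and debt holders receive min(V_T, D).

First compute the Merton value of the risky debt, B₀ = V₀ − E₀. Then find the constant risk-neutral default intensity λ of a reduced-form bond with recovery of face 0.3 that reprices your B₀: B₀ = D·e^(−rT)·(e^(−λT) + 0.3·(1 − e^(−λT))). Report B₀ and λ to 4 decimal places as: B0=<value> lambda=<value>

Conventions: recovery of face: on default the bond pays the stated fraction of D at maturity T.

Apply the equity-as-call identities (strike 291.7983, horizon 5.3266 years):
d₁ = [ln(V₀/D) + (r + σ²/2)T] / (σ√T)
   = [ln(446.6600/291.7983) + (0.0372 + 0.5·0.5224²)·5.3266] / (0.5224·√5.3266)
   = [0.425735 + 0.924969] / 1.205669 = 1.120294
d₂ = d₁ − σ√T = 1.120294 − 1.205669 = -0.085376
N(d₁) = 0.868706,  N(d₂) = 0.465981,  e^(−rT) = 0.820247
E₀ = V₀·N(d₁) − D·e^(−rT)·N(d₂)
   = 446.6600·0.868706 − 291.7983·0.820247·0.465981 = 276.484957
B₀ = V₀ − E₀ = 446.6600 − 276.484957 = 170.175043
e^(−λT) = (B₀·e^(rT)/D − 0.3)/(1 − 0.3) = (170.1750·1.219145/291.7983 − 0.3)/0.7 = 0.58713969
λ = −ln(0.58713969)/5.3266 = 0.099969

B0=170.1750 lambda=0.1000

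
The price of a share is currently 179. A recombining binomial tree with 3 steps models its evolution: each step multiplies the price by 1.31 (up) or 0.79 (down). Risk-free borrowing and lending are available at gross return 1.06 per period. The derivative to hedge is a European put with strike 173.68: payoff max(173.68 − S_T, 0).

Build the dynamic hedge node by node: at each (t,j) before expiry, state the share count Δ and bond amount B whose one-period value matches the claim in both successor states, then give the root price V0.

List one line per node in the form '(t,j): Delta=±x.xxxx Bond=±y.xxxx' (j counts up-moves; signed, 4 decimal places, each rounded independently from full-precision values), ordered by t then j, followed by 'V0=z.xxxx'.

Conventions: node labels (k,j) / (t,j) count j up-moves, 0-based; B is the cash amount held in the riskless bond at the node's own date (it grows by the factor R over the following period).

Arbitrage-free pricing uses the up-move probability p* = (R−d)/(u−d) = 0.5192, discounting each step at R = 1.06.
Payoffs at expiry: V(3,0)=85.4260, V(3,1)=27.3348, V(3,2)=0.0000, V(3,3)=0.0000
  t=2,j=0: stock 111.7139 → up 146.3452 (V=27.3348), down 88.2540 (V=85.4260). Price 52.1352; hedge Δ=-1.0000, bond B=163.8491.
  t=2,j=1: stock 185.2471 → up 242.6737 (V=0.0000), down 146.3452 (V=27.3348). Price 12.3979; hedge Δ=-0.2838, bond B=64.9648.
  t=2,j=2: stock 307.1819 → up 402.4083 (V=0.0000), down 242.6737 (V=0.0000). Price 0.0000; hedge Δ=0.0000, bond B=0.0000.
  t=1,j=0: stock 141.4100 → up 185.2471 (V=12.3979), down 111.7139 (V=52.1352). Price 29.7192; hedge Δ=-0.5404, bond B=106.1371.
  t=1,j=1: stock 234.4900 → up 307.1819 (V=0.0000), down 185.2471 (V=12.3979). Price 5.6231; hedge Δ=-0.1017, bond B=29.4651.
  t=0,j=0: stock 179.0000 → up 234.4900 (V=5.6231), down 141.4100 (V=29.7192). Price 16.2337; hedge Δ=-0.2589, bond B=62.5723.
As a check, the time-0 holding Δ(0,0)·S0 + B(0,0) comes to 16.2337 — exactly V0.

(0,0): Delta=-0.2589 Bond=62.5723
(1,0): Delta=-0.5404 Bond=106.1371
(1,1): Delta=-0.1017 Bond=29.4651
(2,0): Delta=-1.0000 Bond=163.8491
(2,1): Delta=-0.2838 Bond=64.9648
(2,2): Delta=0.0000 Bond=0.0000
V0=16.2337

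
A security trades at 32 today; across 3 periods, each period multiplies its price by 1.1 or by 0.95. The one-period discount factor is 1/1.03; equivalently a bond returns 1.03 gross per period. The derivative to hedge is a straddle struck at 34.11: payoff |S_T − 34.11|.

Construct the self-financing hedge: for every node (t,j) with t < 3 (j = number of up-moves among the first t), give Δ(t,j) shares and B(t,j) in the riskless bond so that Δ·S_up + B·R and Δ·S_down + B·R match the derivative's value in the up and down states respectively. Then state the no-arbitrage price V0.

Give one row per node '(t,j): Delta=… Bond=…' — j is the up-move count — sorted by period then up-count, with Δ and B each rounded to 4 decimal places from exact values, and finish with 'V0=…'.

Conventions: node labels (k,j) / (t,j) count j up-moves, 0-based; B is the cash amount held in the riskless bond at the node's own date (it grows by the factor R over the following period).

Risk-neutral probability p* = (R−d)/(u−d) = (1.03−0.95)/(1.1−0.95) = 0.5333.
Payoffs at expiry: V(3,0)=6.6740, V(3,1)=2.3420, V(3,2)=2.6740, V(3,3)=8.4820
(2,0): S=28.8800. Δ = (V_up−V_dn)/(S_up−S_dn) = (2.3420−6.6740)/(31.7680−27.4360) = -1.0000. V = [p*·2.3420 + (1−p*)·6.6740]/1.03 = 4.2365. B = V − Δ·S = 33.1165.
(2,1): S=33.4400. Δ = (V_up−V_dn)/(S_up−S_dn) = (2.6740−2.3420)/(36.7840−31.7680) = 0.0662. V = [p*·2.6740 + (1−p*)·2.3420]/1.03 = 2.4457. B = V − Δ·S = 0.2324.
(2,2): S=38.7200. Δ = (V_up−V_dn)/(S_up−S_dn) = (8.4820−2.6740)/(42.5920−36.7840) = 1.0000. V = [p*·8.4820 + (1−p*)·2.6740]/1.03 = 5.6035. B = V − Δ·S = -33.1165.
(1,0): S=30.4000. Δ = (V_up−V_dn)/(S_up−S_dn) = (2.4457−4.2365)/(33.4400−28.8800) = -0.3927. V = [p*·2.4457 + (1−p*)·4.2365]/1.03 = 3.1858. B = V − Δ·S = 15.1246.
(1,1): S=35.2000. Δ = (V_up−V_dn)/(S_up−S_dn) = (5.6035−2.4457)/(38.7200−33.4400) = 0.5981. V = [p*·5.6035 + (1−p*)·2.4457]/1.03 = 4.0096. B = V − Δ·S = -17.0424.
(0,0): S=32.0000. Δ = (V_up−V_dn)/(S_up−S_dn) = (4.0096−3.1858)/(35.2000−30.4000) = 0.1716. V = [p*·4.0096 + (1−p*)·3.1858]/1.03 = 3.5196. B = V − Δ·S = -1.9720.
Sanity check at the root: Δ(0,0)·S0 + B(0,0) reproduces V0 = 3.5196.

(0,0): Delta=0.1716 Bond=-1.9720
(1,0): Delta=-0.3927 Bond=15.1246
(1,1): Delta=0.5981 Bond=-17.0424
(2,0): Delta=-1.0000 Bond=33.1165
(2,1): Delta=0.0662 Bond=0.2324
(2,2): Delta=1.0000 Bond=-33.1165
V0=3.5196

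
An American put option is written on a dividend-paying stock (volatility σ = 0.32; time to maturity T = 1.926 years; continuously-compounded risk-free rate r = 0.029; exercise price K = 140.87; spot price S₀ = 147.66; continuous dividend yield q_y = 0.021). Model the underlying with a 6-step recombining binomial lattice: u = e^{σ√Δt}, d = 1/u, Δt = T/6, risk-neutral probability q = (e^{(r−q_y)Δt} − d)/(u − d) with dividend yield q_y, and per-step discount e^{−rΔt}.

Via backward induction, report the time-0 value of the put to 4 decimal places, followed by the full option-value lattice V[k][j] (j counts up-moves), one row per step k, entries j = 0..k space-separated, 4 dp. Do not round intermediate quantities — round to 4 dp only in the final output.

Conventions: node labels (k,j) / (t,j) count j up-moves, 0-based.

Δt=0.32100, u=1.19878, d=0.83418, q=0.46185, disc=e^(-rΔt)=0.99073
k=6 terminal: V=max(K-S,0) → 91.1155 69.3695 38.1190 0.0000 0.0000 0.0000 0.0000
k=5: j=0 S=59.6445 intr=81.2255 cont=80.3209 V=81.2255[EX]; j=1 S=85.7132 intr=55.1568 cont=54.4274 V=55.1568[EX]; j=2 S=123.1755 intr=17.6945 cont=20.3236 V=20.3236[hold]; j=3 S=177.0114 intr=0.0000 cont=0.0000 V=0.0000[hold]; j=4 S=254.3772 intr=0.0000 cont=0.0000 V=0.0000[hold]; j=5 S=365.5570 intr=0.0000 cont=0.0000 V=0.0000[hold]
k=4: j=0 S=71.5005 intr=69.3695 cont=68.5446 V=69.3695[EX]; j=1 S=102.7510 intr=38.1190 cont=38.7071 V=38.7071[hold]; j=2 S=147.6600 intr=0.0000 cont=10.8358 V=10.8358[hold]; j=3 S=212.1972 intr=0.0000 cont=0.0000 V=0.0000[hold]; j=4 S=304.9416 intr=0.0000 cont=0.0000 V=0.0000[hold]
k=3: j=0 S=85.7132 intr=55.1568 cont=54.6965 V=55.1568[EX]; j=1 S=123.1755 intr=17.6945 cont=25.5953 V=25.5953[hold]; j=2 S=177.0114 intr=0.0000 cont=5.7773 V=5.7773[hold]; j=3 S=254.3772 intr=0.0000 cont=0.0000 V=0.0000[hold]
k=2: j=0 S=102.7510 intr=38.1190 cont=41.1193 V=41.1193[hold]; j=1 S=147.6600 intr=0.0000 cont=16.2900 V=16.2900[hold]; j=2 S=212.1972 intr=0.0000 cont=3.0802 V=3.0802[hold]
k=1: j=0 S=123.1755 intr=17.6945 cont=29.3771 V=29.3771[hold]; j=1 S=177.0114 intr=0.0000 cont=10.0946 V=10.0946[hold]
k=0: j=0 S=147.6600 intr=0.0000 cont=20.2818 V=20.2818[hold]

price = 20.2818
tree:
20.2818
29.3771 10.0946
41.1193 16.2900 3.0802
55.1568 25.5953 5.7773 0.0000
69.3695 38.7071 10.8358 0.0000 0.0000
81.2255 55.1568 20.3236 0.0000 0.0000 0.0000
91.1155 69.3695 38.1190 0.0000 0.0000 0.0000 0.0000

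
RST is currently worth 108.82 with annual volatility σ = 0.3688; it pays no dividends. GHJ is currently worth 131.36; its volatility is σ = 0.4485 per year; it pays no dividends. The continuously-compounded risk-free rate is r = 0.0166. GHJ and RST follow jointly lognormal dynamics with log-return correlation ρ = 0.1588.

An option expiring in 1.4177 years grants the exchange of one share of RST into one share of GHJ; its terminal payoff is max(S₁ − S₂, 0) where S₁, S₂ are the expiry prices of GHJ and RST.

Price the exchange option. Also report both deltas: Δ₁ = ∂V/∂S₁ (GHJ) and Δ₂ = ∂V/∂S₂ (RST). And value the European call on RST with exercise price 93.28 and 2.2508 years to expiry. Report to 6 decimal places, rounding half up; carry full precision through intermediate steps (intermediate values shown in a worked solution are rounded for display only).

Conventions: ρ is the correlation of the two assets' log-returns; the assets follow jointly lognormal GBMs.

σ_eff = √(σ₁² + σ₂² − 2ρσ₁σ₂) = √(0.4485² + 0.3688² − 2·0.1588·0.4485·0.3688) = 0.533510
d₁ = (ln(S₁/S₂) + (q₂ − q₁ + σ_eff²/2)T) / (σ_eff√T) = (ln(131.36/108.82) + (0.0 − 0.0 + 0.142316)·1.4177) / 0.635235 = 0.613959
d₂ = d₁ − σ_eff√T = 0.613959 − 0.635235 = -0.021276
N(d₁) = 0.730379,  N(d₂) = 0.491513
V = S₁·e^{−q₁T}·N(d₁) − S₂·e^{−q₂T}·N(d₂) = 95.942559 − 53.486418 = 42.456140
Δ₁ = e^{−q₁T}·N(d₁) = 0.730379;  Δ₂ = −e^{−q₂T}·N(d₂) = -0.491513
[vanilla: RST call K=93.28]
σ√T = 0.3688·√2.2508 = 0.553298
d₁ = (ln(S/K) + (r+σ²/2)T) / (σ√T) = (ln(108.82/93.28) + (0.0166+0.3688²/2)·2.2508) / 0.553298 = (0.154089 + 0.190433) / 0.553298 = 0.622670
d₂ = d₁ − σ√T = 0.622670 − 0.553298 = 0.069372
e^{−rT} = 0.963326
N(d₁) = 0.733249,  N(d₂) = 0.527653
price = S·N(d₁) − K·e^{−rT}·N(d₂) = 79.792185 − 47.414409 = 32.377777

exchange price = 42.456140
Δ1 = 0.730379
Δ2 = -0.491513
price(RST call K=93.28) = 32.377777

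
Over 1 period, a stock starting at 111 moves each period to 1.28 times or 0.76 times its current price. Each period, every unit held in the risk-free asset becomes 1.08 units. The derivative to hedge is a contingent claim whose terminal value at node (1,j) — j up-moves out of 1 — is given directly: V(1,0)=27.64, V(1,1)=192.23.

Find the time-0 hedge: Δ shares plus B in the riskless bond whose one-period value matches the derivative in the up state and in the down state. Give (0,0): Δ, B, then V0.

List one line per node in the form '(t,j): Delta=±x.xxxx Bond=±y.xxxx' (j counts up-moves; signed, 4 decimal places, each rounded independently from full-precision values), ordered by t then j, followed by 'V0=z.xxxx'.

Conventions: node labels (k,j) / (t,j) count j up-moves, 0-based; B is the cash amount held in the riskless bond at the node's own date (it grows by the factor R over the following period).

Under the risk-neutral measure, an up-move has probability p* = (R−d)/(u−d) = 0.6154 and values discount at R = 1.08.
Terminal payoffs: V(1,0)=27.6400, V(1,1)=192.2300
(0,0): S=111.0000. Δ = (V_up−V_dn)/(S_up−S_dn) = (192.2300−27.6400)/(142.0800−84.3600) = 2.8515. V = [p*·192.2300 + (1−p*)·27.6400]/1.08 = 119.3761. B = V − Δ·S = -197.1432.
As a check, the time-0 holding Δ(0,0)·S0 + B(0,0) comes to 119.3761 — exactly V0.

(0,0): Delta=2.8515 Bond=-197.1432
V0=119.3761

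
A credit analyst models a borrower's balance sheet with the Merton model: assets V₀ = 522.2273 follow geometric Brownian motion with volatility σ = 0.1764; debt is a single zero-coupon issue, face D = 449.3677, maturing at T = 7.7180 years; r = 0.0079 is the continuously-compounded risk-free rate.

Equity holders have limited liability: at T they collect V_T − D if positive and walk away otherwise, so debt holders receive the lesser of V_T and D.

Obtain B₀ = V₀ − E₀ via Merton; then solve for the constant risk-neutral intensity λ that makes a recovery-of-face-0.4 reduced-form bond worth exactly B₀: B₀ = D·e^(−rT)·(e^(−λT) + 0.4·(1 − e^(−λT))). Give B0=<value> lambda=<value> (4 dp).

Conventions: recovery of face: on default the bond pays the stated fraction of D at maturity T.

B0=372.8820 lambda=0.0284

Apply the equity-as-call identities (strike 449.3677, horizon 7.7180 years):
d₁ = [ln(V₀/D) + (r + σ²/2)T] / (σ√T)
   = [ln(522.2273/449.3677) + (0.0079 + 0.5·0.1764²)·7.7180] / (0.1764·√7.7180)
   = [0.150261 + 0.181053] / 0.490062 = 0.676066
d₂ = d₁ − σ√T = 0.676066 − 0.490062 = 0.186004
N(d₁) = 0.750500,  N(d₂) = 0.573779,  e^(−rT) = 0.940849
E₀ = V₀·N(d₁) − D·e^(−rT)·N(d₂)
   = 522.2273·0.750500 − 449.3677·0.940849·0.573779 = 149.345336
B₀ = V₀ − E₀ = 522.2273 − 149.345336 = 372.881964
e^(−λT) = (B₀·e^(rT)/D − 0.4)/(1 − 0.4) = (372.8820·1.062869/449.3677 − 0.4)/0.6 = 0.80326859
λ = −ln(0.80326859)/7.7180 = 0.028384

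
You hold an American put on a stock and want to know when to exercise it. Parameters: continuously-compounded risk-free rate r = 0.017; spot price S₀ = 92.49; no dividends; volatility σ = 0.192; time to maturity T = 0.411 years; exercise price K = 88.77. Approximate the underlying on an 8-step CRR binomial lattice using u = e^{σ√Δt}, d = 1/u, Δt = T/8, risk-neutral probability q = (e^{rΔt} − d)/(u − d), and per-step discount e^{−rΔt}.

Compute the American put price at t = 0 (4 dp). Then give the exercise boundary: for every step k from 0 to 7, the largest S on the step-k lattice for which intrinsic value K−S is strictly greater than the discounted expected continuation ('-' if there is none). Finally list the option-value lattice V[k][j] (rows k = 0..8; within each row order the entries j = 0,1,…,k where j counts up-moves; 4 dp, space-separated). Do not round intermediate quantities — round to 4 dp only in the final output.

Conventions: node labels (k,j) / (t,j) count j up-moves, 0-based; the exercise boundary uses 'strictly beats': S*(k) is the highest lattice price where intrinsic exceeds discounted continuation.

price = 2.7490
boundary = - - - - - 74.4038 77.7132 81.1699
tree:
2.7490
4.0898 1.4086
5.9144 2.2662 0.5506
8.2747 3.5564 0.9756 0.1252
11.1419 5.4124 1.7003 0.2502 0.0000
14.3662 7.9262 2.8996 0.4999 0.0000 0.0000
17.5348 11.0568 4.7988 0.9990 0.0000 0.0000 0.0000
20.5683 14.3662 7.6001 1.9965 0.0000 0.0000 0.0000 0.0000
23.4727 17.5348 11.0568 3.9897 0.0000 0.0000 0.0000 0.0000 0.0000

Δt=0.05137, u=1.04448, d=0.95741, q=0.49916, disc=e^(-rΔt)=0.99913
k=8 terminal: V=max(K-S,0) → 23.4727 17.5348 11.0568 3.9897 0.0000 0.0000 0.0000 0.0000 0.0000
k=7: j=0 S=68.2017 intr=20.5683 cont=20.4909 V=20.5683[EX]; j=1 S=74.4038 intr=14.3662 cont=14.2887 V=14.3662[EX]; j=2 S=81.1699 intr=7.6001 cont=7.5226 V=7.6001[EX]; j=3 S=88.5513 intr=0.2187 cont=1.9965 V=1.9965[hold]; j=4 S=96.6039 intr=0.0000 cont=0.0000 V=0.0000[hold]; j=5 S=105.3889 intr=0.0000 cont=0.0000 V=0.0000[hold]; j=6 S=114.9727 intr=0.0000 cont=0.0000 V=0.0000[hold]; j=7 S=125.4281 intr=0.0000 cont=0.0000 V=0.0000[hold]  S*(7)=81.1699
k=6: j=0 S=71.2352 intr=17.5348 cont=17.4573 V=17.5348[EX]; j=1 S=77.7132 intr=11.0568 cont=10.9793 V=11.0568[EX]; j=2 S=84.7803 intr=3.9897 cont=4.7988 V=4.7988[hold]; j=3 S=92.4900 intr=0.0000 cont=0.9990 V=0.9990[hold]; j=4 S=100.9008 intr=0.0000 cont=0.0000 V=0.0000[hold]; j=5 S=110.0765 intr=0.0000 cont=0.0000 V=0.0000[hold]; j=6 S=120.0866 intr=0.0000 cont=0.0000 V=0.0000[hold]  S*(6)=77.7132
k=5: j=0 S=74.4038 intr=14.3662 cont=14.2887 V=14.3662[EX]; j=1 S=81.1699 intr=7.6001 cont=7.9262 V=7.9262[hold]; j=2 S=88.5513 intr=0.2187 cont=2.8996 V=2.8996[hold]; j=3 S=96.6039 intr=0.0000 cont=0.4999 V=0.4999[hold]; j=4 S=105.3889 intr=0.0000 cont=0.0000 V=0.0000[hold]; j=5 S=114.9727 intr=0.0000 cont=0.0000 V=0.0000[hold]  S*(5)=74.4038
k=4: j=0 S=77.7132 intr=11.0568 cont=11.1419 V=11.1419[hold]; j=1 S=84.7803 intr=3.9897 cont=5.4124 V=5.4124[hold]; j=2 S=92.4900 intr=0.0000 cont=1.7003 V=1.7003[hold]; j=3 S=100.9008 intr=0.0000 cont=0.2502 V=0.2502[hold]; j=4 S=110.0765 intr=0.0000 cont=0.0000 V=0.0000[hold]  S*(4)=-
k=3: j=0 S=81.1699 intr=7.6001 cont=8.2747 V=8.2747[hold]; j=1 S=88.5513 intr=0.2187 cont=3.5564 V=3.5564[hold]; j=2 S=96.6039 intr=0.0000 cont=0.9756 V=0.9756[hold]; j=3 S=105.3889 intr=0.0000 cont=0.1252 V=0.1252[hold]  S*(3)=-
k=2: j=0 S=84.7803 intr=3.9897 cont=5.9144 V=5.9144[hold]; j=1 S=92.4900 intr=0.0000 cont=2.2662 V=2.2662[hold]; j=2 S=100.9008 intr=0.0000 cont=0.5506 V=0.5506[hold]  S*(2)=-
k=1: j=0 S=88.5513 intr=0.2187 cont=4.0898 V=4.0898[hold]; j=1 S=96.6039 intr=0.0000 cont=1.4086 V=1.4086[hold]  S*(1)=-
k=0: j=0 S=92.4900 intr=0.0000 cont=2.7490 V=2.7490[hold]  S*(0)=-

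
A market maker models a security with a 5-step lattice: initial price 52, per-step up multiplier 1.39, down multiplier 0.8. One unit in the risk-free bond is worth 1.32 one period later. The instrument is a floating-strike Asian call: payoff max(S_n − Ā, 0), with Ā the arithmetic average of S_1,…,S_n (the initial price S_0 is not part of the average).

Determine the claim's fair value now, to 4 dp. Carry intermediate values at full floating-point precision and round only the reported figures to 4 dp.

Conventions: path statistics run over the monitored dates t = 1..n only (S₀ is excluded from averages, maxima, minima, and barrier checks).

price = 19.8598

Under the martingale measure an up-move has probability p* = 0.8814; value the claim as the probability-weighted average of per-path payoffs, discounted 5 periods at R = 1.32.
Enumerate all 2^5 = 32 price paths (U = up ×1.39, D = down ×0.8); each path with k up-moves has probability p*^k·(1−p*)^(5−k).
DDDDD: Ā=27.9685, payoff=0.0000, prob=0.000024
UDDDD: Ā=48.5953, payoff=0.0000, prob=0.000175
DUDDD: Ā=42.4593, payoff=0.0000, prob=0.000175
UUDDD: Ā=73.7730, payoff=0.0000, prob=0.001297
DDUDD: Ā=37.5505, payoff=0.0000, prob=0.000175
UDUDD: Ā=65.2440, payoff=0.0000, prob=0.001297
DUUDD: Ā=59.1080, payoff=0.0000, prob=0.001297
UUUDD: Ā=102.7001, payoff=0.0000, prob=0.009637
DDDUD: Ā=33.6234, payoff=0.0000, prob=0.000175
UDDUD: Ā=58.4207, payoff=0.0000, prob=0.001297
DUDUD: Ā=52.2847, payoff=0.0000, prob=0.001297
UUDUD: Ā=90.8447, payoff=0.0000, prob=0.009637
DDUUD: Ā=47.3759, payoff=4.0643, prob=0.001297
UDUUD: Ā=82.3157, payoff=7.0617, prob=0.009637
DUUUD: Ā=76.1797, payoff=13.1977, prob=0.009637
UUUUD: Ā=132.3622, payoff=22.9310, prob=0.071590
DDDDU: Ā=30.4818, payoff=0.0000, prob=0.000175
UDDDU: Ā=52.9622, payoff=0.0000, prob=0.001297
DUDDU: Ā=46.8262, payoff=4.6141, prob=0.001297
UUDDU: Ā=81.3604, payoff=8.0170, prob=0.009637
DDUDU: Ā=41.9174, payoff=9.5229, prob=0.001297
UDUDU: Ā=72.8314, payoff=16.5460, prob=0.009637
DUUDU: Ā=66.6954, payoff=22.6820, prob=0.009637
UUUDU: Ā=115.8833, payoff=39.4100, prob=0.071590
DDDUU: Ā=37.9903, payoff=13.4499, prob=0.001297
UDDUU: Ā=66.0082, payoff=23.3692, prob=0.009637
DUDUU: Ā=59.8722, payoff=29.5052, prob=0.009637
UUDUU: Ā=104.0279, payoff=51.2653, prob=0.071590
DDUUU: Ā=54.9634, payoff=34.4140, prob=0.009637
UDUUU: Ā=95.4989, payoff=59.7944, prob=0.071590
DUUUU: Ā=89.3629, payoff=65.9304, prob=0.071590
UUUUU: Ā=155.2680, payoff=114.5540, prob=0.531810
Price = Σ prob·payoff / R^5 = 79.587471 / 4.007464 = 19.8598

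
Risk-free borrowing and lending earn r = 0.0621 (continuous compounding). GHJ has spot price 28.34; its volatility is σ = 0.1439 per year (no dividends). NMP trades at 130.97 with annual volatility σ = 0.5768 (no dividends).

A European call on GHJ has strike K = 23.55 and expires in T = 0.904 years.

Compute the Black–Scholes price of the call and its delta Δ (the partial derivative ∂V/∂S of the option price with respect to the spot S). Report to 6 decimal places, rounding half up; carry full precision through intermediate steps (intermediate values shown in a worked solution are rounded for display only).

σ√T = 0.1439·√0.904 = 0.136819
d₁ = (ln(S/K) + (r+σ²/2)T) / (σ√T) = (ln(28.34/23.55) + (0.0621+0.1439²/2)·0.904) / 0.136819 = (0.185148 + 0.065498) / 0.136819 = 1.831963
d₂ = d₁ − σ√T = 1.831963 − 0.136819 = 1.695144
e^{−rT} = 0.945408
N(d₁) = 0.966521,  N(d₂) = 0.954976
Call price V = S·N(d₁) − K·e^{−rT}·N(d₂) = 27.391219 − 21.261933 = 6.129286
Δ = N(d₁) = 0.966521

price = 6.129286
Δ = 0.966521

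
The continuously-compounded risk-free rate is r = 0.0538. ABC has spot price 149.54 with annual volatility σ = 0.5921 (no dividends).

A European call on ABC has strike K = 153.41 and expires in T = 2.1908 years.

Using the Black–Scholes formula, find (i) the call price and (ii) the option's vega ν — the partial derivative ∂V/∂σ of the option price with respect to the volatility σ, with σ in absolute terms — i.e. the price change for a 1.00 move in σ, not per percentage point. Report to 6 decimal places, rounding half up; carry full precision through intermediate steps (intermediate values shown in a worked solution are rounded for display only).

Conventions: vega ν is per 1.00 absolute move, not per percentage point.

σ√T = 0.5921·√2.1908 = 0.876388
d₁ = (ln(S/K) + (r+σ²/2)T) / (σ√T) = (ln(149.54/153.41) + (0.0538+0.5921²/2)·2.1908) / 0.876388 = (-0.025550 + 0.501893) / 0.876388 = 0.543530
d₂ = d₁ − σ√T = 0.543530 − 0.876388 = -0.332858
e^{−rT} = 0.888816
N(d₁) = 0.706617,  N(d₂) = 0.369621
Call price V = S·N(d₁) − K·e^{−rT}·N(d₂) = 105.667566 − 50.398974 = 55.268592
φ(d₁) = (1/√(2π))·e^{−d₁²/2} = 0.344159
ν = S·φ(d₁)·√T = 76.176007

price = 55.268592
ν = 76.176007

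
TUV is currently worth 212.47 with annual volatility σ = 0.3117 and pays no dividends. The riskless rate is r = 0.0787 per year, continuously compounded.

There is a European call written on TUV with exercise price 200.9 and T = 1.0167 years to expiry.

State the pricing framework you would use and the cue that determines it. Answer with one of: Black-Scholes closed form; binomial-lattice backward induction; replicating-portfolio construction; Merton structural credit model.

Key observation: the instrument is a plain European call (strike 200.9) on a lognormal asset; the exact continuous-time formula applies directly.

framework: Black-Scholes closed form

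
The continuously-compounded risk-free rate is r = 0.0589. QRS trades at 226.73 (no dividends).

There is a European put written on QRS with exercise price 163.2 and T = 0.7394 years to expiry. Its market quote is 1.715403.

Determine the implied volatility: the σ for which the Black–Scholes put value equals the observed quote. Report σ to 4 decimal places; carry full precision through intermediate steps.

sigma = 0.3047

At σ = 0.3047 the Black–Scholes value reproduces the quote:
σ√T = 0.3047·√0.7394 = 0.262007
d₁ = (ln(S/K) + (r+σ²/2)T) / (σ√T) = (ln(226.73/163.2) + (0.0589+0.3047²/2)·0.7394) / 0.262007 = (0.328783 + 0.077874) / 0.262007 = 1.552090
d₂ = d₁ − σ√T = 1.552090 − 0.262007 = 1.290084
e^{−rT} = 0.957384
N(−d₁) = 0.060320,  N(−d₂) = 0.098511
V = K·e^{−rT}·N(−d₂) − S·N(−d₁) = 15.391830 − 13.676427 = 1.715403 (matching the quote); vega is positive throughout, so no other σ reproduces this price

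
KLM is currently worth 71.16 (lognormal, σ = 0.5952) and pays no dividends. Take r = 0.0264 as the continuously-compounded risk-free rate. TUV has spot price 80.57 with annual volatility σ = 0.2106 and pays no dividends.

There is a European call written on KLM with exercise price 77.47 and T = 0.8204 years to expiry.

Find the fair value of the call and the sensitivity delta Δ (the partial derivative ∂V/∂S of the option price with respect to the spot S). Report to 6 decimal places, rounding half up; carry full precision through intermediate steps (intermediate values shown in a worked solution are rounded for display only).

price = 13.395152
Δ = 0.560460

σ√T = 0.5952·√0.8204 = 0.539108
d₁ = (ln(S/K) + (r+σ²/2)T) / (σ√T) = (ln(71.16/77.47) + (0.0264+0.5952²/2)·0.8204) / 0.539108 = (-0.084960 + 0.166977) / 0.539108 = 0.152135
d₂ = d₁ − σ√T = 0.152135 − 0.539108 = -0.386973
e^{−rT} = 0.978574
N(d₁) = 0.560460,  N(d₂) = 0.349388
Call price V = S·N(d₁) − K·e^{−rT}·N(d₂) = 39.882326 − 26.487174 = 13.395152
Δ = N(d₁) = 0.560460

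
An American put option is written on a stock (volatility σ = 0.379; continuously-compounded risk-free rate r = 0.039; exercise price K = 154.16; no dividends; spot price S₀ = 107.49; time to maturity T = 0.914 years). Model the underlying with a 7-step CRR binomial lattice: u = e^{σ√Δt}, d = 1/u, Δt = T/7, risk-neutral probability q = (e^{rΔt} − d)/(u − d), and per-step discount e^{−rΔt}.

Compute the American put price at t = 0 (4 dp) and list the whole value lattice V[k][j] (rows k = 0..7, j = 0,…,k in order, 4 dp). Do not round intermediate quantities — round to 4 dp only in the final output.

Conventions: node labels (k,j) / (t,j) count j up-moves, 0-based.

price = 48.0573
tree:
48.0573
60.4273 35.3969
72.4238 47.2088 23.1970
82.8849 60.4273 33.6363 12.3298
92.0072 72.4238 46.6700 20.1174 4.1704
99.9619 82.8849 60.4273 31.5787 8.1297 0.0000
106.8985 92.0072 72.4238 46.6700 15.8479 0.0000 0.0000
112.9474 99.9619 82.8849 60.4273 30.8936 0.0000 0.0000 0.0000

params: Δt=0.13057 u=1.14677 d=0.87201 q=0.48440 e^(-rΔt)=0.99492
t_7 payoffs: 112.9474 99.9619 82.8849 60.4273 30.8936 0.0000 0.0000 0.0000
k=6: node(6,0) S=47.2615 payoff=106.8985 vs cont=106.1155 → 106.8985 [stop]  node(6,1) S=62.1528 payoff=92.0072 vs cont=91.2241 → 92.0072 [stop]  node(6,2) S=81.7362 payoff=72.4238 vs cont=71.6408 → 72.4238 [stop]  node(6,3) S=107.4900 payoff=46.6700 vs cont=45.8870 → 46.6700 [stop]  node(6,4) S=141.3584 payoff=12.8016 vs cont=15.8479 → 15.8479 [wait]  node(6,5) S=185.8982 payoff=0.0000 vs cont=0.0000 → 0.0000 [wait]  node(6,6) S=244.4719 payoff=0.0000 vs cont=0.0000 → 0.0000 [wait]
k=5: node(5,0) S=54.1981 payoff=99.9619 vs cont=99.1789 → 99.9619 [stop]  node(5,1) S=71.2751 payoff=82.8849 vs cont=82.1019 → 82.8849 [stop]  node(5,2) S=93.7327 payoff=60.4273 vs cont=59.6442 → 60.4273 [stop]  node(5,3) S=123.2664 payoff=30.8936 vs cont=31.5787 → 31.5787 [wait]  node(5,4) S=162.1058 payoff=0.0000 vs cont=8.1297 → 8.1297 [wait]  node(5,5) S=213.1828 payoff=0.0000 vs cont=0.0000 → 0.0000 [wait]
k=4: node(4,0) S=62.1528 payoff=92.0072 vs cont=91.2241 → 92.0072 [stop]  node(4,1) S=81.7362 payoff=72.4238 vs cont=71.6408 → 72.4238 [stop]  node(4,2) S=107.4900 payoff=46.6700 vs cont=46.2171 → 46.6700 [stop]  node(4,3) S=141.3584 payoff=12.8016 vs cont=20.1174 → 20.1174 [wait]  node(4,4) S=185.8982 payoff=0.0000 vs cont=4.1704 → 4.1704 [wait]
k=3: node(3,0) S=71.2751 payoff=82.8849 vs cont=82.1019 → 82.8849 [stop]  node(3,1) S=93.7327 payoff=60.4273 vs cont=59.6442 → 60.4273 [stop]  node(3,2) S=123.2664 payoff=30.8936 vs cont=33.6363 → 33.6363 [wait]  node(3,3) S=162.1058 payoff=0.0000 vs cont=12.3298 → 12.3298 [wait]
k=2: node(2,0) S=81.7362 payoff=72.4238 vs cont=71.6408 → 72.4238 [stop]  node(2,1) S=107.4900 payoff=46.6700 vs cont=47.2088 → 47.2088 [wait]  node(2,2) S=141.3584 payoff=12.8016 vs cont=23.1970 → 23.1970 [wait]
k=1: node(1,0) S=93.7327 payoff=60.4273 vs cont=59.9039 → 60.4273 [stop]  node(1,1) S=123.2664 payoff=30.8936 vs cont=35.3969 → 35.3969 [wait]
k=0: node(0,0) S=107.4900 payoff=46.6700 vs cont=48.0573 → 48.0573 [wait]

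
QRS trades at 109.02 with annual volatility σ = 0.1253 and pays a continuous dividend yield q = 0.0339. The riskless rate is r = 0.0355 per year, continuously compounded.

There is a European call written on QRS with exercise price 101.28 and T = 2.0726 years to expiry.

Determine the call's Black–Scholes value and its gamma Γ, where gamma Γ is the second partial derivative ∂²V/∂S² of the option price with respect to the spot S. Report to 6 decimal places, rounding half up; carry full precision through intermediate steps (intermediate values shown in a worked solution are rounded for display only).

price = 11.424969
Γ = 0.016546

σ√T = 0.1253·√2.0726 = 0.180388
d₁ = (ln(S/K) + (r−q+σ²/2)T) / (σ√T) = (ln(109.02/101.28) + (0.0355−0.0339+0.1253²/2)·2.0726) / 0.180388 = (0.073642 + 0.019586) / 0.180388 = 0.516821
d₂ = d₁ − σ√T = 0.516821 − 0.180388 = 0.336433
e^{−rT} = 0.929064
e^{−qT} = 0.932150
N(d₁) = 0.697359,  N(d₂) = 0.631728
Call price V = S·e^{−qT}·N(d₁) − K·e^{−rT}·N(d₂) = 70.867781 − 59.442812 = 11.424969
φ(d₁) = (1/√(2π))·e^{−d₁²/2} = 0.349067
Γ = e^{−qT}·φ(d₁) / (S·σ·√T) = 0.016546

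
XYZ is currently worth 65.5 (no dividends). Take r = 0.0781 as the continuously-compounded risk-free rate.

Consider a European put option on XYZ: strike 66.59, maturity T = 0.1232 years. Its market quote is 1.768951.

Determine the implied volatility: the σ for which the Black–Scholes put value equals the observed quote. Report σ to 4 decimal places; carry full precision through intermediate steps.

At σ = 0.1665 the Black–Scholes value reproduces the quote:
σ√T = 0.1665·√0.1232 = 0.058441
d₁ = (ln(S/K) + (r+σ²/2)T) / (σ√T) = (ln(65.5/66.59) + (0.0781+0.1665²/2)·0.1232) / 0.058441 = (-0.016504 + 0.011330) / 0.058441 = -0.088545
d₂ = d₁ − σ√T = -0.088545 − 0.058441 = -0.146986
e^{−rT} = 0.990424
N(−d₁) = 0.535278,  N(−d₂) = 0.558428
V = K·e^{−rT}·N(−d₂) − S·N(−d₁) = 36.829667 − 35.060716 = 1.768951 (the quoted price), and the Black–Scholes price is strictly increasing in σ, so σ is unique

sigma = 0.1665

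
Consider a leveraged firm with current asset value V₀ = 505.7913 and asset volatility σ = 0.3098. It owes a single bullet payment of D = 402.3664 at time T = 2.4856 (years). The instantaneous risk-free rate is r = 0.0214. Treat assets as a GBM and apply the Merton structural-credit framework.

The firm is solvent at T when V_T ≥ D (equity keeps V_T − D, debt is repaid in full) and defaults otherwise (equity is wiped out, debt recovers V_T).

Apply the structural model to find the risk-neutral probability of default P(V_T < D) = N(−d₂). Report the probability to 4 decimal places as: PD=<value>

PD=0.3695

Work the structural quantities from V₀ = 505.7913 against face 402.3664:
d₁ = [ln(V₀/D) + (r + σ²/2)T] / (σ√T)
   = [ln(505.7913/402.3664) + (0.0214 + 0.5·0.3098²)·2.4856] / (0.3098·√2.4856)
   = [0.228761 + 0.172471] / 0.488424 = 0.821483
d₂ = d₁ − σ√T = 0.821483 − 0.488424 = 0.333059
risk-neutral PD = N(−d₂) = N(-0.333059) = 0.369545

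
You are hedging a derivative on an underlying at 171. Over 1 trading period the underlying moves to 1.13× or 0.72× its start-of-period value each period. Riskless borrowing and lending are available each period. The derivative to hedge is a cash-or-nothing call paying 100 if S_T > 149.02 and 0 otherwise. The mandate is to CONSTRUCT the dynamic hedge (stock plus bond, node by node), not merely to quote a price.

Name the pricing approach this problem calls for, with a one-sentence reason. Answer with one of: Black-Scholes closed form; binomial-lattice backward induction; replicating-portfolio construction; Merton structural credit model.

Key observation: since the answer must list Δ and B at each node of the 1.13/0.72 lattice on 171, the replicating-portfolio method — solving the two-state system at every node — is the one that applies.

framework: replicating-portfolio construction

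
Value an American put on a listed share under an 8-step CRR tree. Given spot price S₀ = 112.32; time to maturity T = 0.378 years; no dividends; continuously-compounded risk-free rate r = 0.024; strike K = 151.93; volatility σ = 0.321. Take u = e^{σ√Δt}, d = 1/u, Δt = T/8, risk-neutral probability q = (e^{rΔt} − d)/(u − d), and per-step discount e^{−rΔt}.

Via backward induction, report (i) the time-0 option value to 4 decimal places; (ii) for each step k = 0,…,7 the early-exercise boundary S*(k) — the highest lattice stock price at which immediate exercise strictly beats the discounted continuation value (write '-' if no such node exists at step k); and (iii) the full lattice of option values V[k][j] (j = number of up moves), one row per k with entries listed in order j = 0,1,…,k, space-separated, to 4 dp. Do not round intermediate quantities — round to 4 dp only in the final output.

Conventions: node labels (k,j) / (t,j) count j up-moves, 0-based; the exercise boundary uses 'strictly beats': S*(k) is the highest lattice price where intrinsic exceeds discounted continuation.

Δt=0.04725  u=1.07227  d=0.93260  q=0.49069  discount=0.99887
step 8 (expiry): payoffs max(K−S,0) = 87.6567 78.0312 66.9643 54.2399 39.6100 22.7891 3.4492 0.0000 0.0000
step 7: (k=7,j=0): S=68.9182, K−S=83.0118, hold=82.8396 ⇒ V=83.0118 exercise | (k=7,j=1): S=79.2393, K−S=72.6907, hold=72.5185 ⇒ V=72.6907 exercise | (k=7,j=2): S=91.1060, K−S=60.8240, hold=60.6518 ⇒ V=60.8240 exercise | (k=7,j=3): S=104.7499, K−S=47.1801, hold=47.0079 ⇒ V=47.1801 exercise | (k=7,j=4): S=120.4371, K−S=31.4929, hold=31.3207 ⇒ V=31.4929 exercise | (k=7,j=5): S=138.4736, K−S=13.4564, hold=13.2842 ⇒ V=13.4564 exercise | (k=7,j=6): S=159.2112, K−S=0.0000, hold=1.7547 ⇒ V=1.7547 continue | (k=7,j=7): S=183.0545, K−S=0.0000, hold=0.0000 ⇒ V=0.0000 continue  boundary S*=138.4736
step 6: (k=6,j=0): S=73.8988, K−S=78.0312, hold=77.8590 ⇒ V=78.0312 exercise | (k=6,j=1): S=84.9657, K−S=66.9643, hold=66.7921 ⇒ V=66.9643 exercise | (k=6,j=2): S=97.6901, K−S=54.2399, hold=54.0677 ⇒ V=54.2399 exercise | (k=6,j=3): S=112.3200, K−S=39.6100, hold=39.4378 ⇒ V=39.6100 exercise | (k=6,j=4): S=129.1409, K−S=22.7891, hold=22.6169 ⇒ V=22.7891 exercise | (k=6,j=5): S=148.4808, K−S=3.4492, hold=7.7058 ⇒ V=7.7058 continue | (k=6,j=6): S=170.7171, K−S=0.0000, hold=0.8927 ⇒ V=0.8927 continue  boundary S*=129.1409
step 5: (k=5,j=0): S=79.2393, K−S=72.6907, hold=72.5185 ⇒ V=72.6907 exercise | (k=5,j=1): S=91.1060, K−S=60.8240, hold=60.6518 ⇒ V=60.8240 exercise | (k=5,j=2): S=104.7499, K−S=47.1801, hold=47.0079 ⇒ V=47.1801 exercise | (k=5,j=3): S=120.4371, K−S=31.4929, hold=31.3207 ⇒ V=31.4929 exercise | (k=5,j=4): S=138.4736, K−S=13.4564, hold=15.3705 ⇒ V=15.3705 continue | (k=5,j=5): S=159.2112, K−S=0.0000, hold=4.3577 ⇒ V=4.3577 continue  boundary S*=120.4371
step 4: (k=4,j=0): S=84.9657, K−S=66.9643, hold=66.7921 ⇒ V=66.9643 exercise | (k=4,j=1): S=97.6901, K−S=54.2399, hold=54.0677 ⇒ V=54.2399 exercise | (k=4,j=2): S=112.3200, K−S=39.6100, hold=39.4378 ⇒ V=39.6100 exercise | (k=4,j=3): S=129.1409, K−S=22.7891, hold=23.5551 ⇒ V=23.5551 continue | (k=4,j=4): S=148.4808, K−S=3.4492, hold=9.9554 ⇒ V=9.9554 continue  boundary S*=112.3200
step 3: (k=3,j=0): S=91.1060, K−S=60.8240, hold=60.6518 ⇒ V=60.8240 exercise | (k=3,j=1): S=104.7499, K−S=47.1801, hold=47.0079 ⇒ V=47.1801 exercise | (k=3,j=2): S=120.4371, K−S=31.4929, hold=31.6961 ⇒ V=31.6961 continue | (k=3,j=3): S=138.4736, K−S=13.4564, hold=16.8628 ⇒ V=16.8628 continue  boundary S*=104.7499
step 2: (k=2,j=0): S=97.6901, K−S=54.2399, hold=54.0677 ⇒ V=54.2399 exercise | (k=2,j=1): S=112.3200, K−S=39.6100, hold=39.5374 ⇒ V=39.6100 exercise | (k=2,j=2): S=129.1409, K−S=22.7891, hold=24.3899 ⇒ V=24.3899 continue  boundary S*=112.3200
step 1: (k=1,j=0): S=104.7499, K−S=47.1801, hold=47.0079 ⇒ V=47.1801 exercise | (k=1,j=1): S=120.4371, K−S=31.4929, hold=32.1053 ⇒ V=32.1053 continue  boundary S*=104.7499
step 0: (k=0,j=0): S=112.3200, K−S=39.6100, hold=39.7380 ⇒ V=39.7380 continue  boundary S*=-

price = 39.7380
boundary = - 104.7499 112.3200 104.7499 112.3200 120.4371 129.1409 138.4736
tree:
39.7380
47.1801 32.1053
54.2399 39.6100 24.3899
60.8240 47.1801 31.6961 16.8628
66.9643 54.2399 39.6100 23.5551 9.9554
72.6907 60.8240 47.1801 31.4929 15.3705 4.3577
78.0312 66.9643 54.2399 39.6100 22.7891 7.7058 0.8927
83.0118 72.6907 60.8240 47.1801 31.4929 13.4564 1.7547 0.0000
87.6567 78.0312 66.9643 54.2399 39.6100 22.7891 3.4492 0.0000 0.0000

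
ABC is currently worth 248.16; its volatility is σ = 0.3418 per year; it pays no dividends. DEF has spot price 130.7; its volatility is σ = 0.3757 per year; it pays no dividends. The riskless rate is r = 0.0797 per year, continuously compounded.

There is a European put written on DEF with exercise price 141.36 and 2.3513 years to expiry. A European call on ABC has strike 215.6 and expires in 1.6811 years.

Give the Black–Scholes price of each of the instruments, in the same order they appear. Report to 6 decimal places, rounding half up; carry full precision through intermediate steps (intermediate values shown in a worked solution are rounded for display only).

[DEF put K=141.36]
σ√T = 0.3757·√2.3513 = 0.576096
d₁ = (ln(S/K) + (r+σ²/2)T) / (σ√T) = (ln(130.7/141.36) + (0.0797+0.3757²/2)·2.3513) / 0.576096 = (-0.078405 + 0.353342) / 0.576096 = 0.477241
d₂ = d₁ − σ√T = 0.477241 − 0.576096 = -0.098855
e^{−rT} = 0.829113
N(−d₁) = 0.316595,  N(−d₂) = 0.539373
price = K·e^{−rT}·N(−d₂) − S·N(−d₁) = 63.216418 − 41.378991 = 21.837427
[ABC call K=215.6]
σ√T = 0.3418·√1.6811 = 0.443168
d₁ = (ln(S/K) + (r+σ²/2)T) / (σ√T) = (ln(248.16/215.6) + (0.0797+0.3418²/2)·1.6811) / 0.443168 = (0.140649 + 0.232183) / 0.443168 = 0.841287
d₂ = d₁ − σ√T = 0.841287 − 0.443168 = 0.398118
e^{−rT} = 0.874604
N(d₁) = 0.799906,  N(d₂) = 0.654728
price = S·N(d₁) − K·e^{−rT}·N(d₂) = 198.504746 − 123.458671 = 75.046076

price(DEF put K=141.36) = 21.837427
price(ABC call K=215.6) = 75.046076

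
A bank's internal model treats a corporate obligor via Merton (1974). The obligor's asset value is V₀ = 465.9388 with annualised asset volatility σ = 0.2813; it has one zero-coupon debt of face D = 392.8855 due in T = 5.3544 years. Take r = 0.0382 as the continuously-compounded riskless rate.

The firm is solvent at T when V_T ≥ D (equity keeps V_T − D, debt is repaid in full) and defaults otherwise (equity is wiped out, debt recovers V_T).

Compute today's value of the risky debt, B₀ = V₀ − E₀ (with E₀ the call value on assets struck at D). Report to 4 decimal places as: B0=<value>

Apply the equity-as-call identities (strike 392.8855, horizon 5.3544 years):
d₁ = [ln(V₀/D) + (r + σ²/2)T] / (σ√T)
   = [ln(465.9388/392.8855) + (0.0382 + 0.5·0.2813²)·5.3544] / (0.2813·√5.3544)
   = [0.170536 + 0.416384] / 0.650916 = 0.901683
d₂ = d₁ − σ√T = 0.901683 − 0.650916 = 0.250767
N(d₁) = 0.816387,  N(d₂) = 0.599003,  e^(−rT) = 0.815024
E₀ = V₀·N(d₁) − D·e^(−rT)·N(d₂)
   = 465.9388·0.816387 − 392.8855·0.815024·0.599003 = 188.579275
B₀ = V₀ − E₀ = 465.9388 − 188.579275 = 277.359525

B0=277.3595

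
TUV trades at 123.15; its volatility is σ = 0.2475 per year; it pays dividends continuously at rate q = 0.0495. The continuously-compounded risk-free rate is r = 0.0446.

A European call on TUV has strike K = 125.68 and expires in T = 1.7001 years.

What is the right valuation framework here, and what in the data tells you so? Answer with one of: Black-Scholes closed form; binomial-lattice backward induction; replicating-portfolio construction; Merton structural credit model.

framework: Black-Scholes closed form

Key observation: the instrument is a plain European call (strike 125.68) on a lognormal asset; the exact continuous-time formula applies directly.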